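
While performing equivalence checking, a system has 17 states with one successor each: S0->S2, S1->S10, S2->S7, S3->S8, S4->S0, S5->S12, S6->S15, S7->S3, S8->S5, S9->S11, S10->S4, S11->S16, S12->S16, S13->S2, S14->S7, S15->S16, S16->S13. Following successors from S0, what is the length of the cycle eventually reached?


Trace from S0 until a state repeats:
  S0 -> S2 -> S7 -> S3 -> S8 -> S5 -> S12 -> S16 -> S13 -> S2
S2 first seen at step 1, revisited at step 9.
Cycle length = 9 - 1 = 8

8


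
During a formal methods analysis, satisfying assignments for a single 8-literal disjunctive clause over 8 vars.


Step 1: Total=2^8=256
Step 2: Unsat when all 8 false: 2^0=1
Step 3: Sat=256-1=255

255


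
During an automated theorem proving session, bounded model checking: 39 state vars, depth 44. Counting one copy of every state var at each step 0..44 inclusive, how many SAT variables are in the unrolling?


BMC unrolls to depth k, creating one copy of each state var for steps 0..k.
Step count = 44 + 1 = 45 (steps 0 through 44)
Vars per step = 39
Total = 39 * 45 = 1755

1755


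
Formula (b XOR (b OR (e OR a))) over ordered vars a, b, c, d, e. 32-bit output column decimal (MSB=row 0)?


Formula: (b XOR (b OR (e OR a))) over a, b, c, d, e (32 rows)
Evaluate each row (bits = a,b,c,d,e, MSB first):
  row 0 [00000]: (0 XOR (0 OR (0 OR 0))) -> 0
  row 1 [00001]: (0 XOR (0 OR (1 OR 0))) -> 1
  row 2 [00010]: (0 XOR (0 OR (0 OR 0))) -> 0
  row 3 [00011]: (0 XOR (0 OR (1 OR 0))) -> 1
  row 4 [00100]: (0 XOR (0 OR (0 OR 0))) -> 0
  row 5 [00101]: (0 XOR (0 OR (1 OR 0))) -> 1
  row 6 [00110]: (0 XOR (0 OR (0 OR 0))) -> 0
  row 7 [00111]: (0 XOR (0 OR (1 OR 0))) -> 1
  row 8 [01000]: (1 XOR (1 OR (0 OR 0))) -> 0
  row 9 [01001]: (1 XOR (1 OR (1 OR 0))) -> 0
  row 10 [01010]: (1 XOR (1 OR (0 OR 0))) -> 0
  row 11 [01011]: (1 XOR (1 OR (1 OR 0))) -> 0
  row 12 [01100]: (1 XOR (1 OR (0 OR 0))) -> 0
  row 13 [01101]: (1 XOR (1 OR (1 OR 0))) -> 0
  row 14 [01110]: (1 XOR (1 OR (0 OR 0))) -> 0
  row 15 [01111]: (1 XOR (1 OR (1 OR 0))) -> 0
  row 16 [10000]: (0 XOR (0 OR (0 OR 1))) -> 1
  row 17 [10001]: (0 XOR (0 OR (1 OR 1))) -> 1
  row 18 [10010]: (0 XOR (0 OR (0 OR 1))) -> 1
  row 19 [10011]: (0 XOR (0 OR (1 OR 1))) -> 1
  row 20 [10100]: (0 XOR (0 OR (0 OR 1))) -> 1
  row 21 [10101]: (0 XOR (0 OR (1 OR 1))) -> 1
  row 22 [10110]: (0 XOR (0 OR (0 OR 1))) -> 1
  row 23 [10111]: (0 XOR (0 OR (1 OR 1))) -> 1
  row 24 [11000]: (1 XOR (1 OR (0 OR 1))) -> 0
  row 25 [11001]: (1 XOR (1 OR (1 OR 1))) -> 0
  row 26 [11010]: (1 XOR (1 OR (0 OR 1))) -> 0
  row 27 [11011]: (1 XOR (1 OR (1 OR 1))) -> 0
  row 28 [11100]: (1 XOR (1 OR (0 OR 1))) -> 0
  row 29 [11101]: (1 XOR (1 OR (1 OR 1))) -> 0
  row 30 [11110]: (1 XOR (1 OR (0 OR 1))) -> 0
  row 31 [11111]: (1 XOR (1 OR (1 OR 1))) -> 0
Full result column, 4 rows per line (a,b,c fixed per line; d,e runs 00..11 left to right):
  rows 0-3 [a,b,c=000]: 0101  = hex 5
  rows 4-7 [a,b,c=001]: 0101  = hex 5
  rows 8-11 [a,b,c=010]: 0000  = hex 0
  rows 12-15 [a,b,c=011]: 0000  = hex 0
  rows 16-19 [a,b,c=100]: 1111  = hex F
  rows 20-23 [a,b,c=101]: 1111  = hex F
  rows 24-27 [a,b,c=110]: 0000  = hex 0
  rows 28-31 [a,b,c=111]: 0000  = hex 0
Output column (row 0 .. row 31) = 01010101000000001111111100000000
Output column grouped in 4s = 0101 0101 0000 0000 1111 1111 0000 0000 = 0x5500FF00
Convert to decimal digit by digit (value = value*16 + digit):
  5 -> 5
  5*16 + 5 = 85
  85*16 + 0 = 1360
  1360*16 + 0 = 21760
  21760*16 + 15 (F) = 348175
  348175*16 + 15 (F) = 5570815
  5570815*16 + 0 = 89133040
  89133040*16 + 0 = 1426128640
Decimal = 1426128640

1426128640


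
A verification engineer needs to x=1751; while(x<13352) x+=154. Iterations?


Step 1: x goes from 1751 toward 13352 by 154; the body runs while x<13352, so iterations = ceil((bound-start)/step)
Step 2: Distance=11601
Step 3: ceil(11601/154)=76

76


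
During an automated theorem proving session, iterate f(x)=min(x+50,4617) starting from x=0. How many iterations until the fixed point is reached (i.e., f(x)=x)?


Step 1: x=0, cap=4617, increment=50
Step 2: x grows by 50 each step until capped at 4617; fixed point is x=4617
Step 3: iterations = ceil(4617/50) = 93

93


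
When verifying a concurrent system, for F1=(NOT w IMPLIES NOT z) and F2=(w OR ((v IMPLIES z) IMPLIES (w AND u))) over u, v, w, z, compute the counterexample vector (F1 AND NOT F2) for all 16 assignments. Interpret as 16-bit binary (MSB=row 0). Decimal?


F1 = (NOT w IMPLIES NOT z)
F2 = (w OR ((v IMPLIES z) IMPLIES (w AND u)))
Counterexample to F1=>F2 is where F1=1 and F2=0.
Evaluate each row (bits = u,v,w,z, MSB first):
  row 0 [0000]: F1=1 F2=0 -> F1&~F2 -> 1
  row 1 [0001]: F1=0 F2=0 -> F1&~F2 -> 0
  row 2 [0010]: F1=1 F2=1 -> F1&~F2 -> 0
  row 3 [0011]: F1=1 F2=1 -> F1&~F2 -> 0
  row 4 [0100]: F1=1 F2=1 -> F1&~F2 -> 0
  row 5 [0101]: F1=0 F2=0 -> F1&~F2 -> 0
  row 6 [0110]: F1=1 F2=1 -> F1&~F2 -> 0
  row 7 [0111]: F1=1 F2=1 -> F1&~F2 -> 0
  row 8 [1000]: F1=1 F2=0 -> F1&~F2 -> 1
  row 9 [1001]: F1=0 F2=0 -> F1&~F2 -> 0
  row 10 [1010]: F1=1 F2=1 -> F1&~F2 -> 0
  row 11 [1011]: F1=1 F2=1 -> F1&~F2 -> 0
  row 12 [1100]: F1=1 F2=1 -> F1&~F2 -> 0
  row 13 [1101]: F1=0 F2=0 -> F1&~F2 -> 0
  row 14 [1110]: F1=1 F2=1 -> F1&~F2 -> 0
  row 15 [1111]: F1=1 F2=1 -> F1&~F2 -> 0
Full result column, 4 rows per line (u,v fixed per line; w,z runs 00..11 left to right):
  rows 0-3 [u,v=00]: 1000  = hex 8
  rows 4-7 [u,v=01]: 0000  = hex 0
  rows 8-11 [u,v=10]: 1000  = hex 8
  rows 12-15 [u,v=11]: 0000  = hex 0
Counterexample vector (row 0 .. row 15) = 1000000010000000
Output column grouped in 4s = 1000 0000 1000 0000 = 0x8080
Convert to decimal digit by digit (value = value*16 + digit):
  8 -> 8
  8*16 + 0 = 128
  128*16 + 8 = 2056
  2056*16 + 0 = 32896
Decimal = 32896

32896


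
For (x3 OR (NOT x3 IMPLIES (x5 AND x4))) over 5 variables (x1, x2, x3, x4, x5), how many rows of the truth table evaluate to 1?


Formula: (x3 OR (NOT x3 IMPLIES (x5 AND x4))) over 5 vars (32 rows)
Evaluate each row (x1, x2, x3, x4, x5 as bits, MSB first):
  row 0 [00000]: (0 OR (NOT 0 IMPLIES (0 AND 0))) -> 0
  row 1 [00001]: (0 OR (NOT 0 IMPLIES (1 AND 0))) -> 0
  row 2 [00010]: (0 OR (NOT 0 IMPLIES (0 AND 1))) -> 0
  row 3 [00011]: (0 OR (NOT 0 IMPLIES (1 AND 1))) -> 1
  row 4 [00100]: (1 OR (NOT 1 IMPLIES (0 AND 0))) -> 1
  row 5 [00101]: (1 OR (NOT 1 IMPLIES (1 AND 0))) -> 1
  row 6 [00110]: (1 OR (NOT 1 IMPLIES (0 AND 1))) -> 1
  row 7 [00111]: (1 OR (NOT 1 IMPLIES (1 AND 1))) -> 1
  row 8 [01000]: (0 OR (NOT 0 IMPLIES (0 AND 0))) -> 0
  row 9 [01001]: (0 OR (NOT 0 IMPLIES (1 AND 0))) -> 0
  row 10 [01010]: (0 OR (NOT 0 IMPLIES (0 AND 1))) -> 0
  row 11 [01011]: (0 OR (NOT 0 IMPLIES (1 AND 1))) -> 1
  row 12 [01100]: (1 OR (NOT 1 IMPLIES (0 AND 0))) -> 1
  row 13 [01101]: (1 OR (NOT 1 IMPLIES (1 AND 0))) -> 1
  row 14 [01110]: (1 OR (NOT 1 IMPLIES (0 AND 1))) -> 1
  row 15 [01111]: (1 OR (NOT 1 IMPLIES (1 AND 1))) -> 1
  row 16 [10000]: (0 OR (NOT 0 IMPLIES (0 AND 0))) -> 0
  row 17 [10001]: (0 OR (NOT 0 IMPLIES (1 AND 0))) -> 0
  row 18 [10010]: (0 OR (NOT 0 IMPLIES (0 AND 1))) -> 0
  row 19 [10011]: (0 OR (NOT 0 IMPLIES (1 AND 1))) -> 1
  row 20 [10100]: (1 OR (NOT 1 IMPLIES (0 AND 0))) -> 1
  row 21 [10101]: (1 OR (NOT 1 IMPLIES (1 AND 0))) -> 1
  row 22 [10110]: (1 OR (NOT 1 IMPLIES (0 AND 1))) -> 1
  row 23 [10111]: (1 OR (NOT 1 IMPLIES (1 AND 1))) -> 1
  row 24 [11000]: (0 OR (NOT 0 IMPLIES (0 AND 0))) -> 0
  row 25 [11001]: (0 OR (NOT 0 IMPLIES (1 AND 0))) -> 0
  row 26 [11010]: (0 OR (NOT 0 IMPLIES (0 AND 1))) -> 0
  row 27 [11011]: (0 OR (NOT 0 IMPLIES (1 AND 1))) -> 1
  row 28 [11100]: (1 OR (NOT 1 IMPLIES (0 AND 0))) -> 1
  row 29 [11101]: (1 OR (NOT 1 IMPLIES (1 AND 0))) -> 1
  row 30 [11110]: (1 OR (NOT 1 IMPLIES (0 AND 1))) -> 1
  row 31 [11111]: (1 OR (NOT 1 IMPLIES (1 AND 1))) -> 1
Full result column, 8 rows per line (x1,x2 fixed per line; x3,x4,x5 runs 000..111 left to right):
  rows 0-7 [x1,x2=00]: 00011111  (ones: 5)
  rows 8-15 [x1,x2=01]: 00011111  (ones: 5)
  rows 16-23 [x1,x2=10]: 00011111  (ones: 5)
  rows 24-31 [x1,x2=11]: 00011111  (ones: 5)
Count of 1-rows = 5+5+5+5 = 20

20


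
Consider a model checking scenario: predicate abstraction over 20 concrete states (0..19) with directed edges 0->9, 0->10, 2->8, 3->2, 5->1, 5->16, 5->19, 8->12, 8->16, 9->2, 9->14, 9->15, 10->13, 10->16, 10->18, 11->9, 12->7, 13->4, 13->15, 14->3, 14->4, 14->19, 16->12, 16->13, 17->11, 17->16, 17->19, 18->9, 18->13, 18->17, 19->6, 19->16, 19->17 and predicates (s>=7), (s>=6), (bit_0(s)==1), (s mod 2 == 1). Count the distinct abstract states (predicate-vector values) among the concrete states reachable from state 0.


BFS from 0:
Concrete reachable: {0, 2, 3, 4, 6, 7, 8, 9, 10, 11, 12, 13, 14, 15, 16, 17, 18, 19}
Abstract via predicates (s>=7), (s>=6), (bit_0(s)==1), (s mod 2 == 1):
  (0,0,0,0) <- {0, 2, 4}
  (0,0,1,1) <- {3}
  (0,1,0,0) <- {6}
  (1,1,0,0) <- {8, 10, 12, 14, 16, 18}
  (1,1,1,1) <- {7, 9, 11, 13, 15, 17, 19}
Distinct abstract states = 5

5


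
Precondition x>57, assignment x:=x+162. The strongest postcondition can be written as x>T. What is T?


Formula: sp(P, x:=E) = exists old_x. (x = E[old_x/x]) AND P[old_x/x] (old_x is the value of x before the assignment; eliminate old_x by solving x = E[old_x/x] for old_x)
Step 1: Precondition P: x>57, i.e. old_x > 57
Step 2: Assignment gives x = old_x + 162, so old_x = x - 162
Step 3: Substitute into P: x - 162 > 57
Step 4: Simplify: x > 57+162 = 219

219


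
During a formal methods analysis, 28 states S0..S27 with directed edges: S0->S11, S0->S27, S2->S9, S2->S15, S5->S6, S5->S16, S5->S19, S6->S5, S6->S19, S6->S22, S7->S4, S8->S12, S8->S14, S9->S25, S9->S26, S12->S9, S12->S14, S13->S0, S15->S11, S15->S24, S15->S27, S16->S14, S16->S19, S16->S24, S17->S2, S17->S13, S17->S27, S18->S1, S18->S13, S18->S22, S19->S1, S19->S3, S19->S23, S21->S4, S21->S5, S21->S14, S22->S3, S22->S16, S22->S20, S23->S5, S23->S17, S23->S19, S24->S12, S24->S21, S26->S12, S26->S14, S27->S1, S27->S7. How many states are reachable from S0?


BFS from S0:
  layer 0: {S0}
  layer 1: {S11, S27}
  layer 2: {S1, S7}
  layer 3: {S4}
Reachable set: {S0, S1, S4, S7, S11, S27}
Count = 6

6


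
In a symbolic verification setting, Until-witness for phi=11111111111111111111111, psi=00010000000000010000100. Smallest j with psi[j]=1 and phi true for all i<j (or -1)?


(phi U psi) at 0: need smallest j with psi[j]=1 and phi[i]=1 for all i in [0,j).
Scan from step 0:
  step 0: phi=1, psi=0 -> continue
  step 1: phi=1, psi=0 -> continue
  step 2: phi=1, psi=0 -> continue
  step 3: psi=1 and phi held for [0,3) -> witness found
Witness step = 3

3


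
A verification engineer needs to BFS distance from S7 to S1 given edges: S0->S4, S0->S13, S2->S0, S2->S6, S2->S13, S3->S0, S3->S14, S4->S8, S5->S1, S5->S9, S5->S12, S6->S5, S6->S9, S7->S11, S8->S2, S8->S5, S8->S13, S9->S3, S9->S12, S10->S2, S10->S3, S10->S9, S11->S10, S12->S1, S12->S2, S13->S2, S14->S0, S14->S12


BFS layer-by-layer from S7:
  dist 0: {S7}
  dist 1: {S11}
  dist 2: {S10}
  dist 3: {S2, S3, S9}
  dist 4: {S0, S6, S12, S13, S14}
  dist 5: {S1, S4, S5}
  -> S1 reached at distance 5
Shortest path length = 5

5


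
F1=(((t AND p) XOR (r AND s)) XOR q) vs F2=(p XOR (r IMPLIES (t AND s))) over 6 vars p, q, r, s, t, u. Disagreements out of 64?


F1 = (((t AND p) XOR (r AND s)) XOR q)
F2 = (p XOR (r IMPLIES (t AND s)))
Evaluate both on each of 64 rows (bits = p,q,r,s,t,u):
  row 0 [000000]: F1=0 F2=1 (differ) -> 1
  row 1 [000001]: F1=0 F2=1 (differ) -> 1
  row 2 [000010]: F1=0 F2=1 (differ) -> 1
  row 3 [000011]: F1=0 F2=1 (differ) -> 1
  row 4 [000100]: F1=0 F2=1 (differ) -> 1
  (every remaining row is evaluated the same way; all 64 results are listed next)
Full result column, 8 rows per line (p,q,r fixed per line; s,t,u runs 000..111 left to right):
  rows 0-7 [p,q,r=000]: 11111111  (ones: 8)
  rows 8-15 [p,q,r=001]: 00001100  (ones: 2)
  rows 16-23 [p,q,r=010]: 00000000  (ones: 0)
  rows 24-31 [p,q,r=011]: 11110011  (ones: 6)
  rows 32-39 [p,q,r=100]: 00110011  (ones: 4)
  rows 40-47 [p,q,r=101]: 11000000  (ones: 2)
  rows 48-55 [p,q,r=110]: 11001100  (ones: 4)
  rows 56-63 [p,q,r=111]: 00111111  (ones: 6)
Disagreements = 8+2+0+6+4+2+4+6 = 32

32


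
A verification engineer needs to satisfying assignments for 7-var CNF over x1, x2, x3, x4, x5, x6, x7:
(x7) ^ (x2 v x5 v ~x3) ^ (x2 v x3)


CNF with 3 clauses over 7 vars (128 assignments).
An assignment satisfies CNF iff every clause has >=1 true literal.
Check each row (bits = x1,x2,x3,x4,x5,x6,x7; clause T/F shown):
  row 0 [0000000]: clauses=FTF -> 0
  row 1 [0000001]: clauses=TTF -> 0
  row 2 [0000010]: clauses=FTF -> 0
  row 3 [0000011]: clauses=TTF -> 0
  row 4 [0000100]: clauses=FTF -> 0
  (every remaining row is evaluated the same way; all 128 results are listed next)
Full result column, 8 rows per line (x1,x2,x3,x4 fixed per line; x5,x6,x7 runs 000..111 left to right):
  rows 0-7 [x1,x2,x3,x4=0000]: 00000000  (ones: 0)
  rows 8-15 [x1,x2,x3,x4=0001]: 00000000  (ones: 0)
  rows 16-23 [x1,x2,x3,x4=0010]: 00000101  (ones: 2)
  rows 24-31 [x1,x2,x3,x4=0011]: 00000101  (ones: 2)
  rows 32-39 [x1,x2,x3,x4=0100]: 01010101  (ones: 4)
  rows 40-47 [x1,x2,x3,x4=0101]: 01010101  (ones: 4)
  rows 48-55 [x1,x2,x3,x4=0110]: 01010101  (ones: 4)
  rows 56-63 [x1,x2,x3,x4=0111]: 01010101  (ones: 4)
  rows 64-71 [x1,x2,x3,x4=1000]: 00000000  (ones: 0)
  rows 72-79 [x1,x2,x3,x4=1001]: 00000000  (ones: 0)
  rows 80-87 [x1,x2,x3,x4=1010]: 00000101  (ones: 2)
  rows 88-95 [x1,x2,x3,x4=1011]: 00000101  (ones: 2)
  rows 96-103 [x1,x2,x3,x4=1100]: 01010101  (ones: 4)
  rows 104-111 [x1,x2,x3,x4=1101]: 01010101  (ones: 4)
  rows 112-119 [x1,x2,x3,x4=1110]: 01010101  (ones: 4)
  rows 120-127 [x1,x2,x3,x4=1111]: 01010101  (ones: 4)
Satisfying assignments = 0+0+2+2+4+4+4+4+0+0+2+2+4+4+4+4 = 40

40


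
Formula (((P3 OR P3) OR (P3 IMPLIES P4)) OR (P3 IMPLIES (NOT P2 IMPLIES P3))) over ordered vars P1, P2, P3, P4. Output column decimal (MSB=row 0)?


Formula: (((P3 OR P3) OR (P3 IMPLIES P4)) OR (P3 IMPLIES (NOT P2 IMPLIES P3))) over P1, P2, P3, P4 (16 rows)
Evaluate each row (bits = P1,P2,P3,P4, MSB first):
  row 0 [0000]: (((0 OR 0) OR (0 IMPLIES 0)) OR (0 IMPLIES (NOT 0 IMPLIES 0))) -> 1
  row 1 [0001]: (((0 OR 0) OR (0 IMPLIES 1)) OR (0 IMPLIES (NOT 0 IMPLIES 0))) -> 1
  row 2 [0010]: (((1 OR 1) OR (1 IMPLIES 0)) OR (1 IMPLIES (NOT 0 IMPLIES 1))) -> 1
  row 3 [0011]: (((1 OR 1) OR (1 IMPLIES 1)) OR (1 IMPLIES (NOT 0 IMPLIES 1))) -> 1
  row 4 [0100]: (((0 OR 0) OR (0 IMPLIES 0)) OR (0 IMPLIES (NOT 1 IMPLIES 0))) -> 1
  row 5 [0101]: (((0 OR 0) OR (0 IMPLIES 1)) OR (0 IMPLIES (NOT 1 IMPLIES 0))) -> 1
  row 6 [0110]: (((1 OR 1) OR (1 IMPLIES 0)) OR (1 IMPLIES (NOT 1 IMPLIES 1))) -> 1
  row 7 [0111]: (((1 OR 1) OR (1 IMPLIES 1)) OR (1 IMPLIES (NOT 1 IMPLIES 1))) -> 1
  row 8 [1000]: (((0 OR 0) OR (0 IMPLIES 0)) OR (0 IMPLIES (NOT 0 IMPLIES 0))) -> 1
  row 9 [1001]: (((0 OR 0) OR (0 IMPLIES 1)) OR (0 IMPLIES (NOT 0 IMPLIES 0))) -> 1
  row 10 [1010]: (((1 OR 1) OR (1 IMPLIES 0)) OR (1 IMPLIES (NOT 0 IMPLIES 1))) -> 1
  row 11 [1011]: (((1 OR 1) OR (1 IMPLIES 1)) OR (1 IMPLIES (NOT 0 IMPLIES 1))) -> 1
  row 12 [1100]: (((0 OR 0) OR (0 IMPLIES 0)) OR (0 IMPLIES (NOT 1 IMPLIES 0))) -> 1
  row 13 [1101]: (((0 OR 0) OR (0 IMPLIES 1)) OR (0 IMPLIES (NOT 1 IMPLIES 0))) -> 1
  row 14 [1110]: (((1 OR 1) OR (1 IMPLIES 0)) OR (1 IMPLIES (NOT 1 IMPLIES 1))) -> 1
  row 15 [1111]: (((1 OR 1) OR (1 IMPLIES 1)) OR (1 IMPLIES (NOT 1 IMPLIES 1))) -> 1
Full result column, 4 rows per line (P1,P2 fixed per line; P3,P4 runs 00..11 left to right):
  rows 0-3 [P1,P2=00]: 1111  = hex F
  rows 4-7 [P1,P2=01]: 1111  = hex F
  rows 8-11 [P1,P2=10]: 1111  = hex F
  rows 12-15 [P1,P2=11]: 1111  = hex F
Output column (row 0 .. row 15) = 1111111111111111
Output column grouped in 4s = 1111 1111 1111 1111 = 0xFFFF
Convert to decimal digit by digit (value = value*16 + digit):
  F -> 15
  15*16 + 15 (F) = 255
  255*16 + 15 (F) = 4095
  4095*16 + 15 (F) = 65535
Decimal = 65535

65535


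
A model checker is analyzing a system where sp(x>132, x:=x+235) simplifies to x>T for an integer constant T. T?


Formula: sp(P, x:=E) = exists old_x. (x = E[old_x/x]) AND P[old_x/x] (old_x is the value of x before the assignment; eliminate old_x by solving x = E[old_x/x] for old_x)
Step 1: Precondition P: x>132, i.e. old_x > 132
Step 2: Assignment gives x = old_x + 235, so old_x = x - 235
Step 3: Substitute into P: x - 235 > 132
Step 4: Simplify: x > 132+235 = 367

367


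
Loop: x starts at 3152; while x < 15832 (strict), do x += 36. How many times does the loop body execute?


Step 1: x goes from 3152 toward 15832 by 36; the body runs while x<15832, so iterations = ceil((bound-start)/step)
Step 2: Distance=12680
Step 3: ceil(12680/36)=353

353


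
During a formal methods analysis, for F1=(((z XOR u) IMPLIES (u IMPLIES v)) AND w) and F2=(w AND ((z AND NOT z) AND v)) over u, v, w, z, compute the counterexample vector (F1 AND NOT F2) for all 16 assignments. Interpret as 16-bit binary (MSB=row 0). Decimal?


F1 = (((z XOR u) IMPLIES (u IMPLIES v)) AND w)
F2 = (w AND ((z AND NOT z) AND v))
Counterexample to F1=>F2 is where F1=1 and F2=0.
Evaluate each row (bits = u,v,w,z, MSB first):
  row 0 [0000]: F1=0 F2=0 -> F1&~F2 -> 0
  row 1 [0001]: F1=0 F2=0 -> F1&~F2 -> 0
  row 2 [0010]: F1=1 F2=0 -> F1&~F2 -> 1
  row 3 [0011]: F1=1 F2=0 -> F1&~F2 -> 1
  row 4 [0100]: F1=0 F2=0 -> F1&~F2 -> 0
  row 5 [0101]: F1=0 F2=0 -> F1&~F2 -> 0
  row 6 [0110]: F1=1 F2=0 -> F1&~F2 -> 1
  row 7 [0111]: F1=1 F2=0 -> F1&~F2 -> 1
  row 8 [1000]: F1=0 F2=0 -> F1&~F2 -> 0
  row 9 [1001]: F1=0 F2=0 -> F1&~F2 -> 0
  row 10 [1010]: F1=0 F2=0 -> F1&~F2 -> 0
  row 11 [1011]: F1=1 F2=0 -> F1&~F2 -> 1
  row 12 [1100]: F1=0 F2=0 -> F1&~F2 -> 0
  row 13 [1101]: F1=0 F2=0 -> F1&~F2 -> 0
  row 14 [1110]: F1=1 F2=0 -> F1&~F2 -> 1
  row 15 [1111]: F1=1 F2=0 -> F1&~F2 -> 1
Full result column, 4 rows per line (u,v fixed per line; w,z runs 00..11 left to right):
  rows 0-3 [u,v=00]: 0011  = hex 3
  rows 4-7 [u,v=01]: 0011  = hex 3
  rows 8-11 [u,v=10]: 0001  = hex 1
  rows 12-15 [u,v=11]: 0011  = hex 3
Counterexample vector (row 0 .. row 15) = 0011001100010011
Output column grouped in 4s = 0011 0011 0001 0011 = 0x3313
Convert to decimal digit by digit (value = value*16 + digit):
  3 -> 3
  3*16 + 3 = 51
  51*16 + 1 = 817
  817*16 + 3 = 13075
Decimal = 13075

13075


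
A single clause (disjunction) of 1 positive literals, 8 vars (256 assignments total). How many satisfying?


Step 1: Total=2^8=256
Step 2: Unsat when all 1 false: 2^7=128
Step 3: Sat=256-128=128

128


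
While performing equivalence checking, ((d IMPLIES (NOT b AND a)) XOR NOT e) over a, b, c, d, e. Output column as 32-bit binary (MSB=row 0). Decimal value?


Formula: ((d IMPLIES (NOT b AND a)) XOR NOT e) over a, b, c, d, e (32 rows)
Evaluate each row (bits = a,b,c,d,e, MSB first):
  row 0 [00000]: ((0 IMPLIES (NOT 0 AND 0)) XOR NOT 0) -> 0
  row 1 [00001]: ((0 IMPLIES (NOT 0 AND 0)) XOR NOT 1) -> 1
  row 2 [00010]: ((1 IMPLIES (NOT 0 AND 0)) XOR NOT 0) -> 1
  row 3 [00011]: ((1 IMPLIES (NOT 0 AND 0)) XOR NOT 1) -> 0
  row 4 [00100]: ((0 IMPLIES (NOT 0 AND 0)) XOR NOT 0) -> 0
  row 5 [00101]: ((0 IMPLIES (NOT 0 AND 0)) XOR NOT 1) -> 1
  row 6 [00110]: ((1 IMPLIES (NOT 0 AND 0)) XOR NOT 0) -> 1
  row 7 [00111]: ((1 IMPLIES (NOT 0 AND 0)) XOR NOT 1) -> 0
  row 8 [01000]: ((0 IMPLIES (NOT 1 AND 0)) XOR NOT 0) -> 0
  row 9 [01001]: ((0 IMPLIES (NOT 1 AND 0)) XOR NOT 1) -> 1
  row 10 [01010]: ((1 IMPLIES (NOT 1 AND 0)) XOR NOT 0) -> 1
  row 11 [01011]: ((1 IMPLIES (NOT 1 AND 0)) XOR NOT 1) -> 0
  row 12 [01100]: ((0 IMPLIES (NOT 1 AND 0)) XOR NOT 0) -> 0
  row 13 [01101]: ((0 IMPLIES (NOT 1 AND 0)) XOR NOT 1) -> 1
  row 14 [01110]: ((1 IMPLIES (NOT 1 AND 0)) XOR NOT 0) -> 1
  row 15 [01111]: ((1 IMPLIES (NOT 1 AND 0)) XOR NOT 1) -> 0
  row 16 [10000]: ((0 IMPLIES (NOT 0 AND 1)) XOR NOT 0) -> 0
  row 17 [10001]: ((0 IMPLIES (NOT 0 AND 1)) XOR NOT 1) -> 1
  row 18 [10010]: ((1 IMPLIES (NOT 0 AND 1)) XOR NOT 0) -> 0
  row 19 [10011]: ((1 IMPLIES (NOT 0 AND 1)) XOR NOT 1) -> 1
  row 20 [10100]: ((0 IMPLIES (NOT 0 AND 1)) XOR NOT 0) -> 0
  row 21 [10101]: ((0 IMPLIES (NOT 0 AND 1)) XOR NOT 1) -> 1
  row 22 [10110]: ((1 IMPLIES (NOT 0 AND 1)) XOR NOT 0) -> 0
  row 23 [10111]: ((1 IMPLIES (NOT 0 AND 1)) XOR NOT 1) -> 1
  row 24 [11000]: ((0 IMPLIES (NOT 1 AND 1)) XOR NOT 0) -> 0
  row 25 [11001]: ((0 IMPLIES (NOT 1 AND 1)) XOR NOT 1) -> 1
  row 26 [11010]: ((1 IMPLIES (NOT 1 AND 1)) XOR NOT 0) -> 1
  row 27 [11011]: ((1 IMPLIES (NOT 1 AND 1)) XOR NOT 1) -> 0
  row 28 [11100]: ((0 IMPLIES (NOT 1 AND 1)) XOR NOT 0) -> 0
  row 29 [11101]: ((0 IMPLIES (NOT 1 AND 1)) XOR NOT 1) -> 1
  row 30 [11110]: ((1 IMPLIES (NOT 1 AND 1)) XOR NOT 0) -> 1
  row 31 [11111]: ((1 IMPLIES (NOT 1 AND 1)) XOR NOT 1) -> 0
Full result column, 4 rows per line (a,b,c fixed per line; d,e runs 00..11 left to right):
  rows 0-3 [a,b,c=000]: 0110  = hex 6
  rows 4-7 [a,b,c=001]: 0110  = hex 6
  rows 8-11 [a,b,c=010]: 0110  = hex 6
  rows 12-15 [a,b,c=011]: 0110  = hex 6
  rows 16-19 [a,b,c=100]: 0101  = hex 5
  rows 20-23 [a,b,c=101]: 0101  = hex 5
  rows 24-27 [a,b,c=110]: 0110  = hex 6
  rows 28-31 [a,b,c=111]: 0110  = hex 6
Output column (row 0 .. row 31) = 01100110011001100101010101100110
Output column grouped in 4s = 0110 0110 0110 0110 0101 0101 0110 0110 = 0x66665566
Convert to decimal digit by digit (value = value*16 + digit):
  6 -> 6
  6*16 + 6 = 102
  102*16 + 6 = 1638
  1638*16 + 6 = 26214
  26214*16 + 5 = 419429
  419429*16 + 5 = 6710869
  6710869*16 + 6 = 107373910
  107373910*16 + 6 = 1717982566
Decimal = 1717982566

1717982566


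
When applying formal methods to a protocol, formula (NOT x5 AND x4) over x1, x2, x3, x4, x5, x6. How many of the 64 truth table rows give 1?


Formula: (NOT x5 AND x4) over 6 vars (64 rows)
Evaluate each row (x1, x2, x3, x4, x5, x6 as bits, MSB first):
  row 0 [000000]: (NOT 0 AND 0) -> 0
  row 1 [000001]: (NOT 0 AND 0) -> 0
  row 2 [000010]: (NOT 1 AND 0) -> 0
  row 3 [000011]: (NOT 1 AND 0) -> 0
  row 4 [000100]: (NOT 0 AND 1) -> 1
  (every remaining row is evaluated the same way; all 64 results are listed next)
Full result column, 8 rows per line (x1,x2,x3 fixed per line; x4,x5,x6 runs 000..111 left to right):
  rows 0-7 [x1,x2,x3=000]: 00001100  (ones: 2)
  rows 8-15 [x1,x2,x3=001]: 00001100  (ones: 2)
  rows 16-23 [x1,x2,x3=010]: 00001100  (ones: 2)
  rows 24-31 [x1,x2,x3=011]: 00001100  (ones: 2)
  rows 32-39 [x1,x2,x3=100]: 00001100  (ones: 2)
  rows 40-47 [x1,x2,x3=101]: 00001100  (ones: 2)
  rows 48-55 [x1,x2,x3=110]: 00001100  (ones: 2)
  rows 56-63 [x1,x2,x3=111]: 00001100  (ones: 2)
Count of 1-rows = 2+2+2+2+2+2+2+2 = 16

16


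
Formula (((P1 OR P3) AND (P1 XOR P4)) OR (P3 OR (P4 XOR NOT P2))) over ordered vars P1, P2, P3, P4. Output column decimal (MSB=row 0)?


Formula: (((P1 OR P3) AND (P1 XOR P4)) OR (P3 OR (P4 XOR NOT P2))) over P1, P2, P3, P4 (16 rows)
Evaluate each row (bits = P1,P2,P3,P4, MSB first):
  row 0 [0000]: (((0 OR 0) AND (0 XOR 0)) OR (0 OR (0 XOR NOT 0))) -> 1
  row 1 [0001]: (((0 OR 0) AND (0 XOR 1)) OR (0 OR (1 XOR NOT 0))) -> 0
  row 2 [0010]: (((0 OR 1) AND (0 XOR 0)) OR (1 OR (0 XOR NOT 0))) -> 1
  row 3 [0011]: (((0 OR 1) AND (0 XOR 1)) OR (1 OR (1 XOR NOT 0))) -> 1
  row 4 [0100]: (((0 OR 0) AND (0 XOR 0)) OR (0 OR (0 XOR NOT 1))) -> 0
  row 5 [0101]: (((0 OR 0) AND (0 XOR 1)) OR (0 OR (1 XOR NOT 1))) -> 1
  row 6 [0110]: (((0 OR 1) AND (0 XOR 0)) OR (1 OR (0 XOR NOT 1))) -> 1
  row 7 [0111]: (((0 OR 1) AND (0 XOR 1)) OR (1 OR (1 XOR NOT 1))) -> 1
  row 8 [1000]: (((1 OR 0) AND (1 XOR 0)) OR (0 OR (0 XOR NOT 0))) -> 1
  row 9 [1001]: (((1 OR 0) AND (1 XOR 1)) OR (0 OR (1 XOR NOT 0))) -> 0
  row 10 [1010]: (((1 OR 1) AND (1 XOR 0)) OR (1 OR (0 XOR NOT 0))) -> 1
  row 11 [1011]: (((1 OR 1) AND (1 XOR 1)) OR (1 OR (1 XOR NOT 0))) -> 1
  row 12 [1100]: (((1 OR 0) AND (1 XOR 0)) OR (0 OR (0 XOR NOT 1))) -> 1
  row 13 [1101]: (((1 OR 0) AND (1 XOR 1)) OR (0 OR (1 XOR NOT 1))) -> 1
  row 14 [1110]: (((1 OR 1) AND (1 XOR 0)) OR (1 OR (0 XOR NOT 1))) -> 1
  row 15 [1111]: (((1 OR 1) AND (1 XOR 1)) OR (1 OR (1 XOR NOT 1))) -> 1
Full result column, 4 rows per line (P1,P2 fixed per line; P3,P4 runs 00..11 left to right):
  rows 0-3 [P1,P2=00]: 1011  = hex B
  rows 4-7 [P1,P2=01]: 0111  = hex 7
  rows 8-11 [P1,P2=10]: 1011  = hex B
  rows 12-15 [P1,P2=11]: 1111  = hex F
Output column (row 0 .. row 15) = 1011011110111111
Output column grouped in 4s = 1011 0111 1011 1111 = 0xB7BF
Convert to decimal digit by digit (value = value*16 + digit):
  B -> 11
  11*16 + 7 = 183
  183*16 + 11 (B) = 2939
  2939*16 + 15 (F) = 47039
Decimal = 47039

47039


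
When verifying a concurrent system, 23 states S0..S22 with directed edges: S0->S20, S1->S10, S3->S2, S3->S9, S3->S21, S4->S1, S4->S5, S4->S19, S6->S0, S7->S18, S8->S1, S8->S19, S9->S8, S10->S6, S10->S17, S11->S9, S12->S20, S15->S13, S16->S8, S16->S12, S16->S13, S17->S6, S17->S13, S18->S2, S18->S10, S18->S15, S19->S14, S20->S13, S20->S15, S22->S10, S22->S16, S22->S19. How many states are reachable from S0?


BFS from S0:
  layer 0: {S0}
  layer 1: {S20}
  layer 2: {S13, S15}
Reachable set: {S0, S13, S15, S20}
Count = 4

4


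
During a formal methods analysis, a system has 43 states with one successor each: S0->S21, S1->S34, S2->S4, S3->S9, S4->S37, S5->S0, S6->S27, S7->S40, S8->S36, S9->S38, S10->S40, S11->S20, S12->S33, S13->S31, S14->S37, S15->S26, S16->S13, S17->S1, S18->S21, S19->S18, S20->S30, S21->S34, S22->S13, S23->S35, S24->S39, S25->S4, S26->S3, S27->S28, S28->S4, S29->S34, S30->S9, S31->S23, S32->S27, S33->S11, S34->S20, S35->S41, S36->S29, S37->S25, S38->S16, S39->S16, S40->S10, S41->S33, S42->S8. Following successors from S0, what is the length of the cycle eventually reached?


Trace from S0 until a state repeats:
  S0 -> S21 -> S34 -> S20 -> S30 -> S9 -> S38 -> S16 -> S13 -> S31 -> S23 -> S35 -> S41 -> S33 -> S11 -> S20
S20 first seen at step 3, revisited at step 15.
Cycle length = 15 - 3 = 12

12


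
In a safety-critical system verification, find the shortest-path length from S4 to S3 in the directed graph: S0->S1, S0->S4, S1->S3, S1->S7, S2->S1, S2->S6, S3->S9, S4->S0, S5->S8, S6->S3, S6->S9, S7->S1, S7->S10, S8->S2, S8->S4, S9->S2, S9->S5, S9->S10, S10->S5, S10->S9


BFS layer-by-layer from S4:
  dist 0: {S4}
  dist 1: {S0}
  dist 2: {S1}
  dist 3: {S3, S7}
  -> S3 reached at distance 3
Shortest path length = 3

3


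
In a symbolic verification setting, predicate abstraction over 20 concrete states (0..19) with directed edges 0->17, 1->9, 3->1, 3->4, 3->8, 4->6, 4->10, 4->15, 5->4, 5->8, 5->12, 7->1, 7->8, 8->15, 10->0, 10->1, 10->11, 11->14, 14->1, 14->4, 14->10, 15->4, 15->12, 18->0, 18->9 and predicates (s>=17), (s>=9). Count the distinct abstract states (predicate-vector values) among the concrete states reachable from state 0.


BFS from 0:
Concrete reachable: {0, 17}
Abstract via predicates (s>=17), (s>=9):
  (0,0) <- {0}
  (1,1) <- {17}
Distinct abstract states = 2

2


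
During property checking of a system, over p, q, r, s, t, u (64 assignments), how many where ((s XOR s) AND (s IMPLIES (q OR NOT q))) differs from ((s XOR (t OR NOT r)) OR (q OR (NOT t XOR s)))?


F1 = ((s XOR s) AND (s IMPLIES (q OR NOT q)))
F2 = ((s XOR (t OR NOT r)) OR (q OR (NOT t XOR s)))
Evaluate both on each of 64 rows (bits = p,q,r,s,t,u):
  row 0 [000000]: F1=0 F2=1 (differ) -> 1
  row 1 [000001]: F1=0 F2=1 (differ) -> 1
  row 2 [000010]: F1=0 F2=1 (differ) -> 1
  row 3 [000011]: F1=0 F2=1 (differ) -> 1
  row 4 [000100]: F1=0 F2=0 -> 0
  (every remaining row is evaluated the same way; all 64 results are listed next)
Full result column, 8 rows per line (p,q,r fixed per line; s,t,u runs 000..111 left to right):
  rows 0-7 [p,q,r=000]: 11110011  (ones: 6)
  rows 8-15 [p,q,r=001]: 11111111  (ones: 8)
  rows 16-23 [p,q,r=010]: 11111111  (ones: 8)
  rows 24-31 [p,q,r=011]: 11111111  (ones: 8)
  rows 32-39 [p,q,r=100]: 11110011  (ones: 6)
  rows 40-47 [p,q,r=101]: 11111111  (ones: 8)
  rows 48-55 [p,q,r=110]: 11111111  (ones: 8)
  rows 56-63 [p,q,r=111]: 11111111  (ones: 8)
Disagreements = 6+8+8+8+6+8+8+8 = 60

60


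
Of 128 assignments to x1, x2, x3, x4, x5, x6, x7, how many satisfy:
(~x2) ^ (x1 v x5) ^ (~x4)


CNF with 3 clauses over 7 vars (128 assignments).
An assignment satisfies CNF iff every clause has >=1 true literal.
Check each row (bits = x1,x2,x3,x4,x5,x6,x7; clause T/F shown):
  row 0 [0000000]: clauses=TFT -> 0
  row 1 [0000001]: clauses=TFT -> 0
  row 2 [0000010]: clauses=TFT -> 0
  row 3 [0000011]: clauses=TFT -> 0
  row 4 [0000100]: clauses=TTT -> 1
  (every remaining row is evaluated the same way; all 128 results are listed next)
Full result column, 8 rows per line (x1,x2,x3,x4 fixed per line; x5,x6,x7 runs 000..111 left to right):
  rows 0-7 [x1,x2,x3,x4=0000]: 00001111  (ones: 4)
  rows 8-15 [x1,x2,x3,x4=0001]: 00000000  (ones: 0)
  rows 16-23 [x1,x2,x3,x4=0010]: 00001111  (ones: 4)
  rows 24-31 [x1,x2,x3,x4=0011]: 00000000  (ones: 0)
  rows 32-39 [x1,x2,x3,x4=0100]: 00000000  (ones: 0)
  rows 40-47 [x1,x2,x3,x4=0101]: 00000000  (ones: 0)
  rows 48-55 [x1,x2,x3,x4=0110]: 00000000  (ones: 0)
  rows 56-63 [x1,x2,x3,x4=0111]: 00000000  (ones: 0)
  rows 64-71 [x1,x2,x3,x4=1000]: 11111111  (ones: 8)
  rows 72-79 [x1,x2,x3,x4=1001]: 00000000  (ones: 0)
  rows 80-87 [x1,x2,x3,x4=1010]: 11111111  (ones: 8)
  rows 88-95 [x1,x2,x3,x4=1011]: 00000000  (ones: 0)
  rows 96-103 [x1,x2,x3,x4=1100]: 00000000  (ones: 0)
  rows 104-111 [x1,x2,x3,x4=1101]: 00000000  (ones: 0)
  rows 112-119 [x1,x2,x3,x4=1110]: 00000000  (ones: 0)
  rows 120-127 [x1,x2,x3,x4=1111]: 00000000  (ones: 0)
Satisfying assignments = 4+0+4+0+0+0+0+0+8+0+8+0+0+0+0+0 = 24

24


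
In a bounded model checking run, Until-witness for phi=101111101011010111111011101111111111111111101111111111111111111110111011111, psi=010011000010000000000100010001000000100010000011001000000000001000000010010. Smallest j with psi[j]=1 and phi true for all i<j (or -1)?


(phi U psi) at 0: need smallest j with psi[j]=1 and phi[i]=1 for all i in [0,j).
Scan from step 0:
  step 0: phi=1, psi=0 -> continue
  step 1: psi=1 and phi held for [0,1) -> witness found
Witness step = 1

1


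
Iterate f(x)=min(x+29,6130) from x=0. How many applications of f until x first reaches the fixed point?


Step 1: x=0, cap=6130, increment=29
Step 2: x grows by 29 each step until capped at 6130; fixed point is x=6130
Step 3: iterations = ceil(6130/29) = 212

212


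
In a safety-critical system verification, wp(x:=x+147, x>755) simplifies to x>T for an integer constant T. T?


Formula: wp(x:=E, P) = P[E/x] (substitute E for x in postcondition)
Step 1: Postcondition: x>755
Step 2: Substitute x+147 for x: x+147>755
Step 3: Solve for x: x > 755-147 = 608

608


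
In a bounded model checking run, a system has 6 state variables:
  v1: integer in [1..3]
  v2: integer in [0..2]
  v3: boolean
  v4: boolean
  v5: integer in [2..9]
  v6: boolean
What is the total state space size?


State space = product of domain sizes of all variables.
Domain sizes:
  v1 (integer in [1..3]): 3
  v2 (integer in [0..2]): 3
  v3 (boolean): 2
  v4 (boolean): 2
  v5 (integer in [2..9]): 8
  v6 (boolean): 2
Product = 3 * 3 * 2 * 2 * 8 * 2 = 576

576


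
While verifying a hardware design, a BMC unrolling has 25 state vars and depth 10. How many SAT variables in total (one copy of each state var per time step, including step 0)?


BMC unrolls to depth k, creating one copy of each state var for steps 0..k.
Step count = 10 + 1 = 11 (steps 0 through 10)
Vars per step = 25
Total = 25 * 11 = 275

275


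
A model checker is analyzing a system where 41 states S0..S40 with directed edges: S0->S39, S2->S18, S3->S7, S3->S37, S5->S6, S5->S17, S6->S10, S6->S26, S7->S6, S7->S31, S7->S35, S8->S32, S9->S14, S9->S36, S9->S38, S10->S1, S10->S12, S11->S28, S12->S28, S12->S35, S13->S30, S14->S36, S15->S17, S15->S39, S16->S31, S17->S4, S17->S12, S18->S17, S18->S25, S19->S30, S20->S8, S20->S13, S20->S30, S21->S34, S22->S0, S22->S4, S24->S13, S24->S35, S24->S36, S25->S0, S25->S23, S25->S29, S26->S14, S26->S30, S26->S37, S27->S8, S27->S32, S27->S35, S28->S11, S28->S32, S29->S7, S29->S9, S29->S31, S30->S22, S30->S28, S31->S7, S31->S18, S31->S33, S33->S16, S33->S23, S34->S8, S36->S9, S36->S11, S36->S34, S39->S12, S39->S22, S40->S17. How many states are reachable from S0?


BFS from S0:
  layer 0: {S0}
  layer 1: {S39}
  layer 2: {S12, S22}
  layer 3: {S4, S28, S35}
  layer 4: {S11, S32}
Reachable set: {S0, S4, S11, S12, S22, S28, S32, S35, S39}
Count = 9

9


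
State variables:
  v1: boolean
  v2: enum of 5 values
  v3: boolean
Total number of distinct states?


State space = product of domain sizes of all variables.
Domain sizes:
  v1 (boolean): 2
  v2 (enum of 5 values): 5
  v3 (boolean): 2
Product = 2 * 5 * 2 = 20

20


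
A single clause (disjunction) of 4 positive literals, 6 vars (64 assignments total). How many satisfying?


Step 1: Total=2^6=64
Step 2: Unsat when all 4 false: 2^2=4
Step 3: Sat=64-4=60

60


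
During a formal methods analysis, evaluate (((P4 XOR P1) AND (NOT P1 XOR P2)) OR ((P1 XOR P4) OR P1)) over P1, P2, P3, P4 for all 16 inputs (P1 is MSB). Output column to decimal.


Formula: (((P4 XOR P1) AND (NOT P1 XOR P2)) OR ((P1 XOR P4) OR P1)) over P1, P2, P3, P4 (16 rows)
Evaluate each row (bits = P1,P2,P3,P4, MSB first):
  row 0 [0000]: (((0 XOR 0) AND (NOT 0 XOR 0)) OR ((0 XOR 0) OR 0)) -> 0
  row 1 [0001]: (((1 XOR 0) AND (NOT 0 XOR 0)) OR ((0 XOR 1) OR 0)) -> 1
  row 2 [0010]: (((0 XOR 0) AND (NOT 0 XOR 0)) OR ((0 XOR 0) OR 0)) -> 0
  row 3 [0011]: (((1 XOR 0) AND (NOT 0 XOR 0)) OR ((0 XOR 1) OR 0)) -> 1
  row 4 [0100]: (((0 XOR 0) AND (NOT 0 XOR 1)) OR ((0 XOR 0) OR 0)) -> 0
  row 5 [0101]: (((1 XOR 0) AND (NOT 0 XOR 1)) OR ((0 XOR 1) OR 0)) -> 1
  row 6 [0110]: (((0 XOR 0) AND (NOT 0 XOR 1)) OR ((0 XOR 0) OR 0)) -> 0
  row 7 [0111]: (((1 XOR 0) AND (NOT 0 XOR 1)) OR ((0 XOR 1) OR 0)) -> 1
  row 8 [1000]: (((0 XOR 1) AND (NOT 1 XOR 0)) OR ((1 XOR 0) OR 1)) -> 1
  row 9 [1001]: (((1 XOR 1) AND (NOT 1 XOR 0)) OR ((1 XOR 1) OR 1)) -> 1
  row 10 [1010]: (((0 XOR 1) AND (NOT 1 XOR 0)) OR ((1 XOR 0) OR 1)) -> 1
  row 11 [1011]: (((1 XOR 1) AND (NOT 1 XOR 0)) OR ((1 XOR 1) OR 1)) -> 1
  row 12 [1100]: (((0 XOR 1) AND (NOT 1 XOR 1)) OR ((1 XOR 0) OR 1)) -> 1
  row 13 [1101]: (((1 XOR 1) AND (NOT 1 XOR 1)) OR ((1 XOR 1) OR 1)) -> 1
  row 14 [1110]: (((0 XOR 1) AND (NOT 1 XOR 1)) OR ((1 XOR 0) OR 1)) -> 1
  row 15 [1111]: (((1 XOR 1) AND (NOT 1 XOR 1)) OR ((1 XOR 1) OR 1)) -> 1
Full result column, 4 rows per line (P1,P2 fixed per line; P3,P4 runs 00..11 left to right):
  rows 0-3 [P1,P2=00]: 0101  = hex 5
  rows 4-7 [P1,P2=01]: 0101  = hex 5
  rows 8-11 [P1,P2=10]: 1111  = hex F
  rows 12-15 [P1,P2=11]: 1111  = hex F
Output column (row 0 .. row 15) = 0101010111111111
Output column grouped in 4s = 0101 0101 1111 1111 = 0x55FF
Convert to decimal digit by digit (value = value*16 + digit):
  5 -> 5
  5*16 + 5 = 85
  85*16 + 15 (F) = 1375
  1375*16 + 15 (F) = 22015
Decimal = 22015

22015


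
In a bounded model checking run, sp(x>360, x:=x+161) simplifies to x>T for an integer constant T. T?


Formula: sp(P, x:=E) = exists old_x. (x = E[old_x/x]) AND P[old_x/x] (old_x is the value of x before the assignment; eliminate old_x by solving x = E[old_x/x] for old_x)
Step 1: Precondition P: x>360, i.e. old_x > 360
Step 2: Assignment gives x = old_x + 161, so old_x = x - 161
Step 3: Substitute into P: x - 161 > 360
Step 4: Simplify: x > 360+161 = 521

521


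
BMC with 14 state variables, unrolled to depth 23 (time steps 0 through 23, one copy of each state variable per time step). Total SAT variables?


BMC unrolls to depth k, creating one copy of each state var for steps 0..k.
Step count = 23 + 1 = 24 (steps 0 through 23)
Vars per step = 14
Total = 14 * 24 = 336

336


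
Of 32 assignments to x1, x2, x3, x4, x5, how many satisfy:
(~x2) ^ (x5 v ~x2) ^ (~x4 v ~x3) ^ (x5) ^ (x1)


CNF with 5 clauses over 5 vars (32 assignments).
An assignment satisfies CNF iff every clause has >=1 true literal.
Check each row (bits = x1,x2,x3,x4,x5; clause T/F shown):
  row 0 [00000]: clauses=TTTFF -> 0
  row 1 [00001]: clauses=TTTTF -> 0
  row 2 [00010]: clauses=TTTFF -> 0
  row 3 [00011]: clauses=TTTTF -> 0
  row 4 [00100]: clauses=TTTFF -> 0
  row 5 [00101]: clauses=TTTTF -> 0
  row 6 [00110]: clauses=TTFFF -> 0
  row 7 [00111]: clauses=TTFTF -> 0
  row 8 [01000]: clauses=FFTFF -> 0
  row 9 [01001]: clauses=FTTTF -> 0
  row 10 [01010]: clauses=FFTFF -> 0
  row 11 [01011]: clauses=FTTTF -> 0
  row 12 [01100]: clauses=FFTFF -> 0
  row 13 [01101]: clauses=FTTTF -> 0
  row 14 [01110]: clauses=FFFFF -> 0
  row 15 [01111]: clauses=FTFTF -> 0
  row 16 [10000]: clauses=TTTFT -> 0
  row 17 [10001]: clauses=TTTTT -> 1
  row 18 [10010]: clauses=TTTFT -> 0
  row 19 [10011]: clauses=TTTTT -> 1
  row 20 [10100]: clauses=TTTFT -> 0
  row 21 [10101]: clauses=TTTTT -> 1
  row 22 [10110]: clauses=TTFFT -> 0
  row 23 [10111]: clauses=TTFTT -> 0
  row 24 [11000]: clauses=FFTFT -> 0
  row 25 [11001]: clauses=FTTTT -> 0
  row 26 [11010]: clauses=FFTFT -> 0
  row 27 [11011]: clauses=FTTTT -> 0
  row 28 [11100]: clauses=FFTFT -> 0
  row 29 [11101]: clauses=FTTTT -> 0
  row 30 [11110]: clauses=FFFFT -> 0
  row 31 [11111]: clauses=FTFTT -> 0
Full result column, 8 rows per line (x1,x2 fixed per line; x3,x4,x5 runs 000..111 left to right):
  rows 0-7 [x1,x2=00]: 00000000  (ones: 0)
  rows 8-15 [x1,x2=01]: 00000000  (ones: 0)
  rows 16-23 [x1,x2=10]: 01010100  (ones: 3)
  rows 24-31 [x1,x2=11]: 00000000  (ones: 0)
Satisfying assignments = 0+0+3+0 = 3

3


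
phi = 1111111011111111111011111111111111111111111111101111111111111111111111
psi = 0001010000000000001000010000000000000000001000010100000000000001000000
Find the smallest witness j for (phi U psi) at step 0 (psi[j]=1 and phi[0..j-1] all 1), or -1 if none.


(phi U psi) at 0: need smallest j with psi[j]=1 and phi[i]=1 for all i in [0,j).
Scan from step 0:
  step 0: phi=1, psi=0 -> continue
  step 1: phi=1, psi=0 -> continue
  step 2: phi=1, psi=0 -> continue
  step 3: psi=1 and phi held for [0,3) -> witness found
Witness step = 3

3


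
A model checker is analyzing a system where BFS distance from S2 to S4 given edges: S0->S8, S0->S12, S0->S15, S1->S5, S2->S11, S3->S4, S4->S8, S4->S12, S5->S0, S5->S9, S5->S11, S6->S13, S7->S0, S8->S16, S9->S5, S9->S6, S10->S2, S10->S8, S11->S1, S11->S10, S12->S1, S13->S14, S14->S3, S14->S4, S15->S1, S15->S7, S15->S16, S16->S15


BFS layer-by-layer from S2:
  dist 0: {S2}
  dist 1: {S11}
  dist 2: {S1, S10}
  dist 3: {S5, S8}
  dist 4: {S0, S9, S16}
  dist 5: {S6, S12, S15}
  dist 6: {S7, S13}
  dist 7: {S14}
  dist 8: {S3, S4}
  -> S4 reached at distance 8
Shortest path length = 8

8


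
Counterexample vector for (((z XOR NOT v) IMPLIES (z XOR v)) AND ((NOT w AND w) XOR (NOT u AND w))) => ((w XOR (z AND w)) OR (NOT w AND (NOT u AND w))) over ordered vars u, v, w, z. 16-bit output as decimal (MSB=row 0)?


F1 = (((z XOR NOT v) IMPLIES (z XOR v)) AND ((NOT w AND w) XOR (NOT u AND w)))
F2 = ((w XOR (z AND w)) OR (NOT w AND (NOT u AND w)))
Counterexample to F1=>F2 is where F1=1 and F2=0.
Evaluate each row (bits = u,v,w,z, MSB first):
  row 0 [0000]: F1=0 F2=0 -> F1&~F2 -> 0
  row 1 [0001]: F1=0 F2=0 -> F1&~F2 -> 0
  row 2 [0010]: F1=0 F2=1 -> F1&~F2 -> 0
  row 3 [0011]: F1=1 F2=0 -> F1&~F2 -> 1
  row 4 [0100]: F1=0 F2=0 -> F1&~F2 -> 0
  row 5 [0101]: F1=0 F2=0 -> F1&~F2 -> 0
  row 6 [0110]: F1=1 F2=1 -> F1&~F2 -> 0
  row 7 [0111]: F1=0 F2=0 -> F1&~F2 -> 0
  row 8 [1000]: F1=0 F2=0 -> F1&~F2 -> 0
  row 9 [1001]: F1=0 F2=0 -> F1&~F2 -> 0
  row 10 [1010]: F1=0 F2=1 -> F1&~F2 -> 0
  row 11 [1011]: F1=0 F2=0 -> F1&~F2 -> 0
  row 12 [1100]: F1=0 F2=0 -> F1&~F2 -> 0
  row 13 [1101]: F1=0 F2=0 -> F1&~F2 -> 0
  row 14 [1110]: F1=0 F2=1 -> F1&~F2 -> 0
  row 15 [1111]: F1=0 F2=0 -> F1&~F2 -> 0
Full result column, 4 rows per line (u,v fixed per line; w,z runs 00..11 left to right):
  rows 0-3 [u,v=00]: 0001  = hex 1
  rows 4-7 [u,v=01]: 0000  = hex 0
  rows 8-11 [u,v=10]: 0000  = hex 0
  rows 12-15 [u,v=11]: 0000  = hex 0
Counterexample vector (row 0 .. row 15) = 0001000000000000
Output column grouped in 4s = 0001 0000 0000 0000 = 0x1000
Convert to decimal digit by digit (value = value*16 + digit):
  1 -> 1
  1*16 + 0 = 16
  16*16 + 0 = 256
  256*16 + 0 = 4096
Decimal = 4096

4096
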